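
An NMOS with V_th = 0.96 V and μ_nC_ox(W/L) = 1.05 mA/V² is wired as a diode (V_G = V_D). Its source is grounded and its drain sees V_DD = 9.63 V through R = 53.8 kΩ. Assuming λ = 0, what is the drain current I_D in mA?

With gate tied to drain, V_GS = V_DS ≥ V_GS − V_th, so the device is in saturation.
KCL at the drain: ½ k_n (V_GS − V_th)² = (V_DD − V_GS)/R.
Let x = V_GS − 0.96. Then 28.2 x² + x − 8.67 = 0, giving x = 0.537 V (positive root), so V_GS = 1.5 V.
I_D = (V_DD − V_GS)/R = (9.63 − 1.5) / 53.8 = 0.151 mA.

I_D = 0.151 mA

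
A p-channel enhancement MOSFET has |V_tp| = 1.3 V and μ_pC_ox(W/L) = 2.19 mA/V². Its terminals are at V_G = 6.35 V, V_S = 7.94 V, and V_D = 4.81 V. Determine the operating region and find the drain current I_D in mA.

Saturation; I_D = 0.0921 mA

V_SG = V_S − V_G = 7.94 − 6.35 = 1.59 V; V_SD = V_S − V_D = 7.94 − 4.81 = 3.13 V.
V_ov = V_SG − |V_tp| = 1.59 − 1.3 = 0.29 V.
Since V_SD = 3.13 V ≥ V_ov = 0.29 V, the device is in saturation.
I_D = ½ k_p V_ov² = 0.5 × 2.19 × 0.29² = 0.0921 mA.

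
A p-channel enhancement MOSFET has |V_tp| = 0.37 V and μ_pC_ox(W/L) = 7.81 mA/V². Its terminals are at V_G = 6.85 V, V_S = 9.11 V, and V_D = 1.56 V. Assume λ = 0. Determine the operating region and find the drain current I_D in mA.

V_SG = V_S − V_G = 9.11 − 6.85 = 2.26 V; V_SD = V_S − V_D = 9.11 − 1.56 = 7.55 V.
V_ov = V_SG − |V_tp| = 2.26 − 0.37 = 1.89 V.
Since V_SD = 7.55 V ≥ V_ov = 1.89 V, the device is in saturation.
I_D = ½ k_p V_ov² = 0.5 × 7.81 × 1.89² = 13.9 mA.

Saturation; I_D = 13.9 mA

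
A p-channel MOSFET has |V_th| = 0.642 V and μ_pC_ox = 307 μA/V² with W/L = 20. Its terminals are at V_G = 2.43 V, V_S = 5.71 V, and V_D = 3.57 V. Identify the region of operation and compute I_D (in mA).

V_SG = V_S − V_G = 5.71 − 2.43 = 3.28 V; V_SD = V_S − V_D = 5.71 − 3.57 = 2.14 V.
k_p = μ_pC_ox · (W/L) = 6.14 mA/V².
V_ov = V_SG − |V_th| = 3.28 − 0.642 = 2.64 V.
Since V_SD = 2.14 V < V_ov = 2.64 V, the device is in the triode region.
I_D = k_p [V_ov · V_SD − ½ V_SD²] = 6.14 × [2.64 × 2.14 − 0.5 × 2.14²] = 20.6 mA.

Triode; I_D = 20.6 mA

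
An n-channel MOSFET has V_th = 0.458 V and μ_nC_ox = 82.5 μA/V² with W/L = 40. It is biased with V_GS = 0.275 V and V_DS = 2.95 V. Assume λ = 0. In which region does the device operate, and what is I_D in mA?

Cutoff; I_D = 0 mA

V_GS = 0.275 V < V_th = 0.458 V, so the transistor is in cutoff.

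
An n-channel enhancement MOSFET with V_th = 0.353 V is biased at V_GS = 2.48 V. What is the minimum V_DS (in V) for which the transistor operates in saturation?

V_DS,sat = 2.13 V

The boundary between triode and saturation is V_DS = V_GS − V_th = V_ov.
V_ov = 2.48 − 0.353 = 2.13 V.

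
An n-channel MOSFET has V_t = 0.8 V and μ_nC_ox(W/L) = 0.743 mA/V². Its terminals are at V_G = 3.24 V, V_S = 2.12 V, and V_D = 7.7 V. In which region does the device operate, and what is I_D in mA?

Saturation; I_D = 0.0380 mA

V_GS = V_G − V_S = 3.24 − 2.12 = 1.12 V; V_DS = V_D − V_S = 7.7 − 2.12 = 5.58 V.
V_ov = V_GS − V_t = 1.12 − 0.8 = 0.32 V.
Since V_DS = 5.58 V ≥ V_ov = 0.32 V, the device is in saturation.
I_D = ½ k_n V_ov² = 0.5 × 0.743 × 0.32² = 0.038 mA.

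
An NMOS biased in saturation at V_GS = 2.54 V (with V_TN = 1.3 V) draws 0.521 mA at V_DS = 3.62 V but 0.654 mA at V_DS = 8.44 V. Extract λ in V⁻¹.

With V_GS fixed, I_D ∝ (1 + λ V_DS) in saturation, so I_D2/I_D1 = (1 + λ V_DS2)/(1 + λ V_DS1).
0.654/0.521 = 1.255 = (1 + 8.44 λ)/(1 + 3.62 λ).
Solving: λ (I_D1 V_DS2 − I_D2 V_DS1) = I_D2 − I_D1, so λ = (0.654 − 0.521) / (0.521 × 8.44 − 0.654 × 3.62) = 0.133 / 2.03 = 0.0655 V⁻¹.

λ = 0.0655 V⁻¹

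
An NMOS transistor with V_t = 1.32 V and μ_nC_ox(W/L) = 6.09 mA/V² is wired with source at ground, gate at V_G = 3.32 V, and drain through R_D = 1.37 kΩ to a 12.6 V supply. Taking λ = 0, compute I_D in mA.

V_GS = V_G = 3.32 V, so V_ov = 3.32 − 1.32 = 2 V.
Assume saturation: I_D = ½ k_n V_ov² = 0.5 × 6.09 × 2² = 12.2 mA, giving V_DS = V_DD − I_D R_D = 12.6 − 12.2 × 1.37 = -4.09 V.
But -4.09 V < V_ov = 2 V, so the device is actually in triode.
In triode I_D = k_n[V_ov V_DS − ½ V_DS²] and I_D = (V_DD − V_DS)/R_D. Equating: 4.17 V_DS² − 17.69 V_DS + 12.6 = 0, giving V_DS = 0.906 V (the root below V_ov).
I_D = (12.6 − 0.906) / 1.37 = 8.54 mA.

I_D = 8.54 mA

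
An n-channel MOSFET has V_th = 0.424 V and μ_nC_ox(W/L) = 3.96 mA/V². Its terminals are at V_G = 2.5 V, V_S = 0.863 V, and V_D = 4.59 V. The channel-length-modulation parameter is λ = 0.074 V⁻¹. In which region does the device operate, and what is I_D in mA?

Saturation; I_D = 3.72 mA

V_GS = V_G − V_S = 2.5 − 0.863 = 1.64 V; V_DS = V_D − V_S = 4.59 − 0.863 = 3.73 V.
V_ov = V_GS − V_th = 1.64 − 0.424 = 1.21 V.
Since V_DS = 3.73 V ≥ V_ov = 1.21 V, the device is in saturation.
I_D = ½ k_n V_ov² (1 + λ V_DS) = 0.5 × 3.96 × 1.21² × (1 + 0.074 × 3.73) = 3.72 mA.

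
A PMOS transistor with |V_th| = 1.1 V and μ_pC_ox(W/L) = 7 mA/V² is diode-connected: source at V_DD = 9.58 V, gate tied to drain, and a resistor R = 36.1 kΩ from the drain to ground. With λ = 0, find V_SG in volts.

With gate tied to drain, V_SG = V_SD ≥ V_SG − |V_th|, so the device is in saturation.
KCL at the drain: ½ k_p (V_SG − |V_th|)² = (V_DD − V_SG)/R.
Let x = V_SG − 1.1. Then 126 x² + x − 8.48 = 0, giving x = 0.255 V (positive root), so V_SG = 1.36 V.
I_D = (V_DD − V_SG)/R = (9.58 − 1.36) / 36.1 = 0.228 mA.

V_SG = 1.36 V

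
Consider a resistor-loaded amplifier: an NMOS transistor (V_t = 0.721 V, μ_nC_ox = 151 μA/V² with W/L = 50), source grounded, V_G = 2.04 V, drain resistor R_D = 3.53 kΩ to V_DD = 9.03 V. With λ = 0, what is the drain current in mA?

V_GS = V_G = 2.04 V, so V_ov = 2.04 − 0.721 = 1.32 V.
k_n = μ_nC_ox · (W/L) = 7.55 mA/V².
Assume saturation: I_D = ½ k_n V_ov² = 0.5 × 7.55 × 1.32² = 6.57 mA, giving V_DS = V_DD − I_D R_D = 9.03 − 6.57 × 3.53 = -14.2 V.
But -14.2 V < V_ov = 1.32 V, so the device is actually in triode.
In triode I_D = k_n[V_ov V_DS − ½ V_DS²] and I_D = (V_DD − V_DS)/R_D. Equating: 13.3 V_DS² − 36.15 V_DS + 9.03 = 0, giving V_DS = 0.278 V (the root below V_ov).
I_D = (9.03 − 0.278) / 3.53 = 2.48 mA.

I_D = 2.48 mA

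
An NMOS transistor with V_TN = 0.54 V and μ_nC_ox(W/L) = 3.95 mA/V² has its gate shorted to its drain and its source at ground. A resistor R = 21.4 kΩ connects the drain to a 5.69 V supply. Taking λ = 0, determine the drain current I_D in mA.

With gate tied to drain, V_GS = V_DS ≥ V_GS − V_TN, so the device is in saturation.
KCL at the drain: ½ k_n (V_GS − V_TN)² = (V_DD − V_GS)/R.
Let x = V_GS − 0.54. Then 42.3 x² + x − 5.15 = 0, giving x = 0.337 V (positive root), so V_GS = 0.877 V.
I_D = (V_DD − V_GS)/R = (5.69 − 0.877) / 21.4 = 0.225 mA.

I_D = 0.225 mA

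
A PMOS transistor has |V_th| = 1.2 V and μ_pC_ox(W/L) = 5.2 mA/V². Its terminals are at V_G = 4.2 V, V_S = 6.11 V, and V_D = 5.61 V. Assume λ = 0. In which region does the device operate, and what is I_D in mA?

V_SG = V_S − V_G = 6.11 − 4.2 = 1.91 V; V_SD = V_S − V_D = 6.11 − 5.61 = 0.5 V.
V_ov = V_SG − |V_th| = 1.91 − 1.2 = 0.71 V.
Since V_SD = 0.5 V < V_ov = 0.71 V, the device is in the triode region.
I_D = k_p [V_ov · V_SD − ½ V_SD²] = 5.2 × [0.71 × 0.5 − 0.5 × 0.5²] = 1.2 mA.

Triode; I_D = 1.20 mA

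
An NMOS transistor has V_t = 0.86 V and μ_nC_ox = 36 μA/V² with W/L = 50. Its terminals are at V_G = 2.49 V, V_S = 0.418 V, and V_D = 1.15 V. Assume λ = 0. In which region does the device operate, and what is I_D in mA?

V_GS = V_G − V_S = 2.49 − 0.418 = 2.07 V; V_DS = V_D − V_S = 1.15 − 0.418 = 0.732 V.
k_n = μ_nC_ox · (W/L) = 1.8 mA/V².
V_ov = V_GS − V_t = 2.07 − 0.86 = 1.21 V.
Since V_DS = 0.732 V < V_ov = 1.21 V, the device is in the triode region.
I_D = k_n [V_ov · V_DS − ½ V_DS²] = 1.8 × [1.21 × 0.732 − 0.5 × 0.732²] = 1.11 mA.

Triode; I_D = 1.11 mA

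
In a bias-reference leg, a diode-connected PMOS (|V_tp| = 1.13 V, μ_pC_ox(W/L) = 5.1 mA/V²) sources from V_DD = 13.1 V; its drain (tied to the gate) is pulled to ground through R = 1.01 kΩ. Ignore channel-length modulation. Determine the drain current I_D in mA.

With gate tied to drain, V_SG = V_SD ≥ V_SG − |V_tp|, so the device is in saturation.
KCL at the drain: ½ k_p (V_SG − |V_tp|)² = (V_DD − V_SG)/R.
Let x = V_SG − 1.13. Then 2.58 x² + x − 11.97 = 0, giving x = 1.97 V (positive root), so V_SG = 3.1 V.
I_D = (V_DD − V_SG)/R = (13.1 − 3.1) / 1.01 = 9.9 mA.

I_D = 9.90 mA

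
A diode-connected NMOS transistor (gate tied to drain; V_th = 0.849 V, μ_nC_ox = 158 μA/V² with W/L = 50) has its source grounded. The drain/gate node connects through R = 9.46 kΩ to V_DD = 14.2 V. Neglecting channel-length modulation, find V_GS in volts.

V_GS = 1.43 V

With gate tied to drain, V_GS = V_DS ≥ V_GS − V_th, so the device is in saturation.
k_n = μ_nC_ox · (W/L) = 7.9 mA/V².
KCL at the drain: ½ k_n (V_GS − V_th)² = (V_DD − V_GS)/R.
Let x = V_GS − 0.849. Then 37.4 x² + x − 13.35 = 0, giving x = 0.585 V (positive root), so V_GS = 1.43 V.
I_D = (V_DD − V_GS)/R = (14.2 − 1.43) / 9.46 = 1.35 mA.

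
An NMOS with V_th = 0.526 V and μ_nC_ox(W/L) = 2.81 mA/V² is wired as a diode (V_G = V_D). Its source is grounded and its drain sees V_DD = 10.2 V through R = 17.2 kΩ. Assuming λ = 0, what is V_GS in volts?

V_GS = 1.14 V

With gate tied to drain, V_GS = V_DS ≥ V_GS − V_th, so the device is in saturation.
KCL at the drain: ½ k_n (V_GS − V_th)² = (V_DD − V_GS)/R.
Let x = V_GS − 0.526. Then 24.2 x² + x − 9.674 = 0, giving x = 0.612 V (positive root), so V_GS = 1.14 V.
I_D = (V_DD − V_GS)/R = (10.2 − 1.14) / 17.2 = 0.527 mA.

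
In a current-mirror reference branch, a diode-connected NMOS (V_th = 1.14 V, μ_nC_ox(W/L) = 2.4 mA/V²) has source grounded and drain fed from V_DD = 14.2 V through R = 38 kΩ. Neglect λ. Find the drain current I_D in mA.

I_D = 0.330 mA

With gate tied to drain, V_GS = V_DS ≥ V_GS − V_th, so the device is in saturation.
KCL at the drain: ½ k_n (V_GS − V_th)² = (V_DD − V_GS)/R.
Let x = V_GS − 1.14. Then 45.6 x² + x − 13.06 = 0, giving x = 0.524 V (positive root), so V_GS = 1.66 V.
I_D = (V_DD − V_GS)/R = (14.2 − 1.66) / 38 = 0.33 mA.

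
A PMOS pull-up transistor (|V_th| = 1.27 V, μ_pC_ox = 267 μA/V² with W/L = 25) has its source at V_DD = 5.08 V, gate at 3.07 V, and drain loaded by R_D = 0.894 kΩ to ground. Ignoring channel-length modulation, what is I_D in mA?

V_SG = V_DD − V_G = 5.08 − 3.07 = 2.01 V, so V_ov = 2.01 − 1.27 = 0.74 V.
k_p = μ_pC_ox · (W/L) = 6.675 mA/V².
Assume saturation: I_D = ½ k_p V_ov² = 0.5 × 6.675 × 0.74² = 1.83 mA, giving V_SD = V_DD − I_D R_D = 5.08 − 1.83 × 0.894 = 3.45 V.
V_SD = 3.45 V ≥ V_ov = 0.74 V, confirming saturation.

I_D = 1.83 mA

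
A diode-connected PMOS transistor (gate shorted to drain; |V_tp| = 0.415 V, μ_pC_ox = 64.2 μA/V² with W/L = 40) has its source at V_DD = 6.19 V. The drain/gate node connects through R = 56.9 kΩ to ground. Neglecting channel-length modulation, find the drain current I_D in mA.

With gate tied to drain, V_SG = V_SD ≥ V_SG − |V_tp|, so the device is in saturation.
k_p = μ_pC_ox · (W/L) = 2.568 mA/V².
KCL at the drain: ½ k_p (V_SG − |V_tp|)² = (V_DD − V_SG)/R.
Let x = V_SG − 0.415. Then 73.1 x² + x − 5.775 = 0, giving x = 0.274 V (positive root), so V_SG = 0.689 V.
I_D = (V_DD − V_SG)/R = (6.19 − 0.689) / 56.9 = 0.0967 mA.

I_D = 0.0967 mA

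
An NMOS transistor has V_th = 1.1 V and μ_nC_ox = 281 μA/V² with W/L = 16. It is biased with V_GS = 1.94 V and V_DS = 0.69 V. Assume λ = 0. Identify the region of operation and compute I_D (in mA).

Triode; I_D = 1.54 mA

k_n = μ_nC_ox · (W/L) = 4.496 mA/V².
V_ov = V_GS − V_th = 1.94 − 1.1 = 0.84 V.
Since V_DS = 0.69 V < V_ov = 0.84 V, the device is in the triode region.
I_D = k_n [V_ov · V_DS − ½ V_DS²] = 4.496 × [0.84 × 0.69 − 0.5 × 0.69²] = 1.54 mA.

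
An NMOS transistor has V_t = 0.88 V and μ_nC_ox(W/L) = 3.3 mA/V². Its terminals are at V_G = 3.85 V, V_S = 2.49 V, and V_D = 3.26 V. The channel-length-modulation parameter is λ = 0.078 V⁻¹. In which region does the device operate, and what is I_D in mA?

Saturation; I_D = 0.403 mA

V_GS = V_G − V_S = 3.85 − 2.49 = 1.36 V; V_DS = V_D − V_S = 3.26 − 2.49 = 0.77 V.
V_ov = V_GS − V_t = 1.36 − 0.88 = 0.48 V.
Since V_DS = 0.77 V ≥ V_ov = 0.48 V, the device is in saturation.
I_D = ½ k_n V_ov² (1 + λ V_DS) = 0.5 × 3.3 × 0.48² × (1 + 0.078 × 0.77) = 0.403 mA.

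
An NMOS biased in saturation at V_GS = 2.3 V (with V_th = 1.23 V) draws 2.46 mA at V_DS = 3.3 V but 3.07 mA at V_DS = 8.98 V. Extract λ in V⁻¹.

With V_GS fixed, I_D ∝ (1 + λ V_DS) in saturation, so I_D2/I_D1 = (1 + λ V_DS2)/(1 + λ V_DS1).
3.07/2.46 = 1.248 = (1 + 8.98 λ)/(1 + 3.3 λ).
Solving: λ (I_D1 V_DS2 − I_D2 V_DS1) = I_D2 − I_D1, so λ = (3.07 − 2.46) / (2.46 × 8.98 − 3.07 × 3.3) = 0.61 / 12 = 0.051 V⁻¹.

λ = 0.0510 V⁻¹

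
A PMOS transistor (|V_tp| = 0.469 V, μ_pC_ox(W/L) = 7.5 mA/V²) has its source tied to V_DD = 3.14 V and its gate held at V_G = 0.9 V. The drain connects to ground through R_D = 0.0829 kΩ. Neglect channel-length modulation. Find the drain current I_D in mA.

I_D = 11.8 mA

V_SG = V_DD − V_G = 3.14 − 0.9 = 2.24 V, so V_ov = 2.24 − 0.469 = 1.77 V.
Assume saturation: I_D = ½ k_p V_ov² = 0.5 × 7.5 × 1.77² = 11.8 mA, giving V_SD = V_DD − I_D R_D = 3.14 − 11.8 × 0.0829 = 2.16 V.
V_SD = 2.16 V ≥ V_ov = 1.77 V, confirming saturation.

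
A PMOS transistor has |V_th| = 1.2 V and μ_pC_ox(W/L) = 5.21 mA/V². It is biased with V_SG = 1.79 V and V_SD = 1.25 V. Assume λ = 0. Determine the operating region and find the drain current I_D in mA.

Saturation; I_D = 0.907 mA

V_ov = V_SG − |V_th| = 1.79 − 1.2 = 0.59 V.
Since V_SD = 1.25 V ≥ V_ov = 0.59 V, the device is in saturation.
I_D = ½ k_p V_ov² = 0.5 × 5.21 × 0.59² = 0.907 mA.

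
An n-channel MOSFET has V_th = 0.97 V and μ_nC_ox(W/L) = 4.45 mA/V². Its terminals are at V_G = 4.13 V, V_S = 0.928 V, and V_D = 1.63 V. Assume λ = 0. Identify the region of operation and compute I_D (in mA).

Triode; I_D = 5.88 mA

V_GS = V_G − V_S = 4.13 − 0.928 = 3.2 V; V_DS = V_D − V_S = 1.63 − 0.928 = 0.702 V.
V_ov = V_GS − V_th = 3.2 − 0.97 = 2.23 V.
Since V_DS = 0.702 V < V_ov = 2.23 V, the device is in the triode region.
I_D = k_n [V_ov · V_DS − ½ V_DS²] = 4.45 × [2.23 × 0.702 − 0.5 × 0.702²] = 5.88 mA.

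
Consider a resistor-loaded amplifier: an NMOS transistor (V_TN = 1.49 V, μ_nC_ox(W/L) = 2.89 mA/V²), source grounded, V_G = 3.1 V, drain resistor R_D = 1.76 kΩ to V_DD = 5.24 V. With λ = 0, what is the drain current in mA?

V_GS = V_G = 3.1 V, so V_ov = 3.1 − 1.49 = 1.61 V.
Assume saturation: I_D = ½ k_n V_ov² = 0.5 × 2.89 × 1.61² = 3.75 mA, giving V_DS = V_DD − I_D R_D = 5.24 − 3.75 × 1.76 = -1.35 V.
But -1.35 V < V_ov = 1.61 V, so the device is actually in triode.
In triode I_D = k_n[V_ov V_DS − ½ V_DS²] and I_D = (V_DD − V_DS)/R_D. Equating: 2.54 V_DS² − 9.189 V_DS + 5.24 = 0, giving V_DS = 0.71 V (the root below V_ov).
I_D = (5.24 − 0.71) / 1.76 = 2.57 mA.

I_D = 2.57 mA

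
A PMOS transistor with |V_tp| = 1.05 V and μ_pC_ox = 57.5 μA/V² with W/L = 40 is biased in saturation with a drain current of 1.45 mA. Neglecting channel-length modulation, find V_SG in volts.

V_SG = 2.17 V

k_p = μ_pC_ox · (W/L) = 2.3 mA/V².
In saturation I_D = ½ k_p (V_SG − |V_tp|)², so V_SG − |V_tp| = √(2 I_D / k_p) = √(2 × 1.45 / 2.3) = 1.12 V.
V_SG = 1.05 + 1.12 = 2.17 V.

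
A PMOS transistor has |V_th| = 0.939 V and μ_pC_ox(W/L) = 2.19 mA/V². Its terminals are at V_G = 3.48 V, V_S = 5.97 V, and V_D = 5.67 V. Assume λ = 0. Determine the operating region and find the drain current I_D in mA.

V_SG = V_S − V_G = 5.97 − 3.48 = 2.49 V; V_SD = V_S − V_D = 5.97 − 5.67 = 0.3 V.
V_ov = V_SG − |V_th| = 2.49 − 0.939 = 1.55 V.
Since V_SD = 0.3 V < V_ov = 1.55 V, the device is in the triode region.
I_D = k_p [V_ov · V_SD − ½ V_SD²] = 2.19 × [1.55 × 0.3 − 0.5 × 0.3²] = 0.92 mA.

Triode; I_D = 0.920 mA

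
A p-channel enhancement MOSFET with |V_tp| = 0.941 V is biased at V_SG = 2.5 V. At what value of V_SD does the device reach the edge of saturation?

V_SD,sat = 1.56 V

The boundary between triode and saturation is V_SD = V_SG − |V_tp| = V_ov.
V_ov = 2.5 − 0.941 = 1.56 V.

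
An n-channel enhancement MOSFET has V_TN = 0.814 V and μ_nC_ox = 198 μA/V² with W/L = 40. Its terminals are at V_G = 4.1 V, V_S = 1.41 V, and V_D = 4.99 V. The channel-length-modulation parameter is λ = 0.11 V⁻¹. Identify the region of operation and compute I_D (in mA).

Saturation; I_D = 19.4 mA

V_GS = V_G − V_S = 4.1 − 1.41 = 2.69 V; V_DS = V_D − V_S = 4.99 − 1.41 = 3.58 V.
k_n = μ_nC_ox · (W/L) = 7.92 mA/V².
V_ov = V_GS − V_TN = 2.69 − 0.814 = 1.88 V.
Since V_DS = 3.58 V ≥ V_ov = 1.88 V, the device is in saturation.
I_D = ½ k_n V_ov² (1 + λ V_DS) = 0.5 × 7.92 × 1.88² × (1 + 0.11 × 3.58) = 19.4 mA.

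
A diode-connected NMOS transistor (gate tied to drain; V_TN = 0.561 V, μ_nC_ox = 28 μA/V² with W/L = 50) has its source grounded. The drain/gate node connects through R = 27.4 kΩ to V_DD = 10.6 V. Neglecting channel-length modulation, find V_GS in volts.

With gate tied to drain, V_GS = V_DS ≥ V_GS − V_TN, so the device is in saturation.
k_n = μ_nC_ox · (W/L) = 1.4 mA/V².
KCL at the drain: ½ k_n (V_GS − V_TN)² = (V_DD − V_GS)/R.
Let x = V_GS − 0.561. Then 19.2 x² + x − 10.04 = 0, giving x = 0.698 V (positive root), so V_GS = 1.26 V.
I_D = (V_DD − V_GS)/R = (10.6 − 1.26) / 27.4 = 0.341 mA.

V_GS = 1.26 V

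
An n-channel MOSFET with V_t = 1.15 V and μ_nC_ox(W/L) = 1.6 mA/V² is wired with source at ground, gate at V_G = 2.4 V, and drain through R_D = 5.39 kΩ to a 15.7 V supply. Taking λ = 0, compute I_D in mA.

V_GS = V_G = 2.4 V, so V_ov = 2.4 − 1.15 = 1.25 V.
Assume saturation: I_D = ½ k_n V_ov² = 0.5 × 1.6 × 1.25² = 1.25 mA, giving V_DS = V_DD − I_D R_D = 15.7 − 1.25 × 5.39 = 8.96 V.
V_DS = 8.96 V ≥ V_ov = 1.25 V, confirming saturation.

I_D = 1.25 mA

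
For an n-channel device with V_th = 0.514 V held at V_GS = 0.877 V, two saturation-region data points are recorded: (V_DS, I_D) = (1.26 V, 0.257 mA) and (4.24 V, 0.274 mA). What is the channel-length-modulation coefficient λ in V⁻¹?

λ = 0.0228 V⁻¹

With V_GS fixed, I_D ∝ (1 + λ V_DS) in saturation, so I_D2/I_D1 = (1 + λ V_DS2)/(1 + λ V_DS1).
0.274/0.257 = 1.066 = (1 + 4.24 λ)/(1 + 1.26 λ).
Solving: λ (I_D1 V_DS2 − I_D2 V_DS1) = I_D2 − I_D1, so λ = (0.274 − 0.257) / (0.257 × 4.24 − 0.274 × 1.26) = 0.017 / 0.744 = 0.0228 V⁻¹.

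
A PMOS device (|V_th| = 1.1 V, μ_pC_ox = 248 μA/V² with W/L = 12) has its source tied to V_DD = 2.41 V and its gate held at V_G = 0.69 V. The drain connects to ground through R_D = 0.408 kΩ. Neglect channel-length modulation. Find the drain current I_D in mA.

V_SG = V_DD − V_G = 2.41 − 0.69 = 1.72 V, so V_ov = 1.72 − 1.1 = 0.62 V.
k_p = μ_pC_ox · (W/L) = 2.976 mA/V².
Assume saturation: I_D = ½ k_p V_ov² = 0.5 × 2.976 × 0.62² = 0.572 mA, giving V_SD = V_DD − I_D R_D = 2.41 − 0.572 × 0.408 = 2.18 V.
V_SD = 2.18 V ≥ V_ov = 0.62 V, confirming saturation.

I_D = 0.572 mA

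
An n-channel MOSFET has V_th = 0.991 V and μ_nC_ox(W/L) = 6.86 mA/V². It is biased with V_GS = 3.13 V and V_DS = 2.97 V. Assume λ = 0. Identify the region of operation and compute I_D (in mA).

Saturation; I_D = 15.7 mA

V_ov = V_GS − V_th = 3.13 − 0.991 = 2.14 V.
Since V_DS = 2.97 V ≥ V_ov = 2.14 V, the device is in saturation.
I_D = ½ k_n V_ov² = 0.5 × 6.86 × 2.14² = 15.7 mA.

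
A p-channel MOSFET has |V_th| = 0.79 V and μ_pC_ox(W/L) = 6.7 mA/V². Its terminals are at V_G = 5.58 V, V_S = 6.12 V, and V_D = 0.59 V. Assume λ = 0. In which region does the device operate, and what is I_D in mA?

Cutoff; I_D = 0 mA

V_SG = V_S − V_G = 6.12 − 5.58 = 0.54 V; V_SD = V_S − V_D = 6.12 − 0.59 = 5.53 V.
V_SG = 0.54 V < |V_th| = 0.79 V, so the transistor is in cutoff.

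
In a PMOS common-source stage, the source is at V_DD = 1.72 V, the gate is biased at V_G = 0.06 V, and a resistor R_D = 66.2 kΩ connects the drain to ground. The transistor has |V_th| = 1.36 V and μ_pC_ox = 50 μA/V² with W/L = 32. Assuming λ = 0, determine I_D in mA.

I_D = 0.0251 mA

V_SG = V_DD − V_G = 1.72 − 0.06 = 1.66 V, so V_ov = 1.66 − 1.36 = 0.3 V.
k_p = μ_pC_ox · (W/L) = 1.6 mA/V².
Assume saturation: I_D = ½ k_p V_ov² = 0.5 × 1.6 × 0.3² = 0.072 mA, giving V_SD = V_DD − I_D R_D = 1.72 − 0.072 × 66.2 = -3.05 V.
But -3.05 V < V_ov = 0.3 V, so the device is actually in triode.
In triode I_D = k_p[V_ov V_SD − ½ V_SD²] and I_D = (V_DD − V_SD)/R_D. Equating: 53 V_SD² − 32.78 V_SD + 1.72 = 0, giving V_SD = 0.0579 V (the root below V_ov).
I_D = (1.72 − 0.0579) / 66.2 = 0.0251 mA.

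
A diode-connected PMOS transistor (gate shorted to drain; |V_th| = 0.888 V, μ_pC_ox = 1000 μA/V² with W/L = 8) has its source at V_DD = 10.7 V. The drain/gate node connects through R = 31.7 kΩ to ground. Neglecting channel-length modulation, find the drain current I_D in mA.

I_D = 0.301 mA

With gate tied to drain, V_SG = V_SD ≥ V_SG − |V_th|, so the device is in saturation.
k_p = μ_pC_ox · (W/L) = 8 mA/V².
KCL at the drain: ½ k_p (V_SG − |V_th|)² = (V_DD − V_SG)/R.
Let x = V_SG − 0.888. Then 127 x² + x − 9.812 = 0, giving x = 0.274 V (positive root), so V_SG = 1.16 V.
I_D = (V_DD − V_SG)/R = (10.7 − 1.16) / 31.7 = 0.301 mA.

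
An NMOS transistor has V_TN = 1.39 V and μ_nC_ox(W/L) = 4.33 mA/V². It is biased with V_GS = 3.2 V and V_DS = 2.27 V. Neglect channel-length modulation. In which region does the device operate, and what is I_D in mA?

Saturation; I_D = 7.09 mA

V_ov = V_GS − V_TN = 3.2 − 1.39 = 1.81 V.
Since V_DS = 2.27 V ≥ V_ov = 1.81 V, the device is in saturation.
I_D = ½ k_n V_ov² = 0.5 × 4.33 × 1.81² = 7.09 mA.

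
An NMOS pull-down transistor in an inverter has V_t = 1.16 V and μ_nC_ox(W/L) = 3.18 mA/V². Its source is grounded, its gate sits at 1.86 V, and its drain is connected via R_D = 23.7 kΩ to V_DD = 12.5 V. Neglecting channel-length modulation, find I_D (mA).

I_D = 0.515 mA

V_GS = V_G = 1.86 V, so V_ov = 1.86 − 1.16 = 0.7 V.
Assume saturation: I_D = ½ k_n V_ov² = 0.5 × 3.18 × 0.7² = 0.779 mA, giving V_DS = V_DD − I_D R_D = 12.5 − 0.779 × 23.7 = -5.96 V.
But -5.96 V < V_ov = 0.7 V, so the device is actually in triode.
In triode I_D = k_n[V_ov V_DS − ½ V_DS²] and I_D = (V_DD − V_DS)/R_D. Equating: 37.7 V_DS² − 53.76 V_DS + 12.5 = 0, giving V_DS = 0.293 V (the root below V_ov).
I_D = (12.5 − 0.293) / 23.7 = 0.515 mA.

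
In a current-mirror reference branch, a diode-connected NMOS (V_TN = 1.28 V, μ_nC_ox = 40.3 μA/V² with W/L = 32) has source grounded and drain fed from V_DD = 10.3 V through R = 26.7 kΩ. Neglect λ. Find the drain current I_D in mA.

With gate tied to drain, V_GS = V_DS ≥ V_GS − V_TN, so the device is in saturation.
k_n = μ_nC_ox · (W/L) = 1.29 mA/V².
KCL at the drain: ½ k_n (V_GS − V_TN)² = (V_DD − V_GS)/R.
Let x = V_GS − 1.28. Then 17.2 x² + x − 9.02 = 0, giving x = 0.695 V (positive root), so V_GS = 1.98 V.
I_D = (V_DD − V_GS)/R = (10.3 − 1.98) / 26.7 = 0.312 mA.

I_D = 0.312 mA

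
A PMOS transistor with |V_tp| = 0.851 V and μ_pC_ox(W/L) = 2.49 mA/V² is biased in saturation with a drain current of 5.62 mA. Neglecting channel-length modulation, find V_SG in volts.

V_SG = 2.98 V

In saturation I_D = ½ k_p (V_SG − |V_tp|)², so V_SG − |V_tp| = √(2 I_D / k_p) = √(2 × 5.62 / 2.49) = 2.12 V.
V_SG = 0.851 + 2.12 = 2.98 V.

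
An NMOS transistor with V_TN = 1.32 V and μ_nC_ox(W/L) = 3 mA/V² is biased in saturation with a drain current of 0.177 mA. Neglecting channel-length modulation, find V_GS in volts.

V_GS = 1.66 V

In saturation I_D = ½ k_n (V_GS − V_TN)², so V_GS − V_TN = √(2 I_D / k_n) = √(2 × 0.177 / 3) = 0.344 V.
V_GS = 1.32 + 0.344 = 1.66 V.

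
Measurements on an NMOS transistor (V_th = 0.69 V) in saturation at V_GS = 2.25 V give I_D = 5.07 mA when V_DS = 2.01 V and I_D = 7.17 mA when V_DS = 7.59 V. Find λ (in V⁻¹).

λ = 0.0872 V⁻¹

With V_GS fixed, I_D ∝ (1 + λ V_DS) in saturation, so I_D2/I_D1 = (1 + λ V_DS2)/(1 + λ V_DS1).
7.17/5.07 = 1.414 = (1 + 7.59 λ)/(1 + 2.01 λ).
Solving: λ (I_D1 V_DS2 − I_D2 V_DS1) = I_D2 − I_D1, so λ = (7.17 − 5.07) / (5.07 × 7.59 − 7.17 × 2.01) = 2.1 / 24.1 = 0.0872 V⁻¹.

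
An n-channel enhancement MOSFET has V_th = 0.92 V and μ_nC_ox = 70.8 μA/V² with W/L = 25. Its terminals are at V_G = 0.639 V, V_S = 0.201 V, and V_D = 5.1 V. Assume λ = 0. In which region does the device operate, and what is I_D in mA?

Cutoff; I_D = 0 mA

V_GS = V_G − V_S = 0.639 − 0.201 = 0.438 V; V_DS = V_D − V_S = 5.1 − 0.201 = 4.9 V.
V_GS = 0.438 V < V_th = 0.92 V, so the transistor is in cutoff.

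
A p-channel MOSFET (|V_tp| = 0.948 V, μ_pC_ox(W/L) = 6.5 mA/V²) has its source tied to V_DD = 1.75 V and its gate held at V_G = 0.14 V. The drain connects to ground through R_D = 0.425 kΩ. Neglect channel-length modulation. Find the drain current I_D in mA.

I_D = 1.42 mA

V_SG = V_DD − V_G = 1.75 − 0.14 = 1.61 V, so V_ov = 1.61 − 0.948 = 0.662 V.
Assume saturation: I_D = ½ k_p V_ov² = 0.5 × 6.5 × 0.662² = 1.42 mA, giving V_SD = V_DD − I_D R_D = 1.75 − 1.42 × 0.425 = 1.14 V.
V_SD = 1.14 V ≥ V_ov = 0.662 V, confirming saturation.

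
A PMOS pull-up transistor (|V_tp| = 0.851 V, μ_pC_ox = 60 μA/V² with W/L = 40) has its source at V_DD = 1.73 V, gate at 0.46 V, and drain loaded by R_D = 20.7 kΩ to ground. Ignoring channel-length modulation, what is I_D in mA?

I_D = 0.0793 mA

V_SG = V_DD − V_G = 1.73 − 0.46 = 1.27 V, so V_ov = 1.27 − 0.851 = 0.419 V.
k_p = μ_pC_ox · (W/L) = 2.4 mA/V².
Assume saturation: I_D = ½ k_p V_ov² = 0.5 × 2.4 × 0.419² = 0.211 mA, giving V_SD = V_DD − I_D R_D = 1.73 − 0.211 × 20.7 = -2.63 V.
But -2.63 V < V_ov = 0.419 V, so the device is actually in triode.
In triode I_D = k_p[V_ov V_SD − ½ V_SD²] and I_D = (V_DD − V_SD)/R_D. Equating: 24.8 V_SD² − 21.82 V_SD + 1.73 = 0, giving V_SD = 0.0881 V (the root below V_ov).
I_D = (1.73 − 0.0881) / 20.7 = 0.0793 mA.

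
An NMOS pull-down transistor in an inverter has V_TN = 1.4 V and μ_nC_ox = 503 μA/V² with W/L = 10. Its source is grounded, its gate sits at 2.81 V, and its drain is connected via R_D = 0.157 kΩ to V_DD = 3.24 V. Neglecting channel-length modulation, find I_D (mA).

V_GS = V_G = 2.81 V, so V_ov = 2.81 − 1.4 = 1.41 V.
k_n = μ_nC_ox · (W/L) = 5.03 mA/V².
Assume saturation: I_D = ½ k_n V_ov² = 0.5 × 5.03 × 1.41² = 5 mA, giving V_DS = V_DD − I_D R_D = 3.24 − 5 × 0.157 = 2.45 V.
V_DS = 2.45 V ≥ V_ov = 1.41 V, confirming saturation.

I_D = 5.00 mA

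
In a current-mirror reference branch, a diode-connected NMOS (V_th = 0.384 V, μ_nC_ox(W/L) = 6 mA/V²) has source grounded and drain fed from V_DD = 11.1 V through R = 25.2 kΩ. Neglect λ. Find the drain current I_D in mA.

With gate tied to drain, V_GS = V_DS ≥ V_GS − V_th, so the device is in saturation.
KCL at the drain: ½ k_n (V_GS − V_th)² = (V_DD − V_GS)/R.
Let x = V_GS − 0.384. Then 75.6 x² + x − 10.72 = 0, giving x = 0.37 V (positive root), so V_GS = 0.754 V.
I_D = (V_DD − V_GS)/R = (11.1 − 0.754) / 25.2 = 0.411 mA.

I_D = 0.411 mA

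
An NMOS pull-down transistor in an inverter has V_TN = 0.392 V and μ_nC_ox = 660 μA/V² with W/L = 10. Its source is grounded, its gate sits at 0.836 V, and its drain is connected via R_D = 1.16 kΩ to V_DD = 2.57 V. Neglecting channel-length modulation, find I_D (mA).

V_GS = V_G = 0.836 V, so V_ov = 0.836 − 0.392 = 0.444 V.
k_n = μ_nC_ox · (W/L) = 6.6 mA/V².
Assume saturation: I_D = ½ k_n V_ov² = 0.5 × 6.6 × 0.444² = 0.651 mA, giving V_DS = V_DD − I_D R_D = 2.57 − 0.651 × 1.16 = 1.82 V.
V_DS = 1.82 V ≥ V_ov = 0.444 V, confirming saturation.

I_D = 0.651 mA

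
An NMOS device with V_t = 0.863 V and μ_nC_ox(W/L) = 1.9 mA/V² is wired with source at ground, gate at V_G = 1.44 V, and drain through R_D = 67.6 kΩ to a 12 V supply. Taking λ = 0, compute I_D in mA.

I_D = 0.175 mA

V_GS = V_G = 1.44 V, so V_ov = 1.44 − 0.863 = 0.577 V.
Assume saturation: I_D = ½ k_n V_ov² = 0.5 × 1.9 × 0.577² = 0.316 mA, giving V_DS = V_DD − I_D R_D = 12 − 0.316 × 67.6 = -9.38 V.
But -9.38 V < V_ov = 0.577 V, so the device is actually in triode.
In triode I_D = k_n[V_ov V_DS − ½ V_DS²] and I_D = (V_DD − V_DS)/R_D. Equating: 64.2 V_DS² − 75.11 V_DS + 12 = 0, giving V_DS = 0.191 V (the root below V_ov).
I_D = (12 − 0.191) / 67.6 = 0.175 mA.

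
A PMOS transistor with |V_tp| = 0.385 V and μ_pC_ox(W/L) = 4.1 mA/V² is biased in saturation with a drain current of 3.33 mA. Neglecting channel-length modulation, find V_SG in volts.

V_SG = 1.66 V

In saturation I_D = ½ k_p (V_SG − |V_tp|)², so V_SG − |V_tp| = √(2 I_D / k_p) = √(2 × 3.33 / 4.1) = 1.27 V.
V_SG = 0.385 + 1.27 = 1.66 V.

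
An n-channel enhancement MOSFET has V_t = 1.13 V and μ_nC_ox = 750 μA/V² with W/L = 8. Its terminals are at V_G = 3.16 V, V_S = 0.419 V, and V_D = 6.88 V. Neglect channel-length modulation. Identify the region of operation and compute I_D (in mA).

V_GS = V_G − V_S = 3.16 − 0.419 = 2.74 V; V_DS = V_D − V_S = 6.88 − 0.419 = 6.46 V.
k_n = μ_nC_ox · (W/L) = 6 mA/V².
V_ov = V_GS − V_t = 2.74 − 1.13 = 1.61 V.
Since V_DS = 6.46 V ≥ V_ov = 1.61 V, the device is in saturation.
I_D = ½ k_n V_ov² = 0.5 × 6 × 1.61² = 7.79 mA.

Saturation; I_D = 7.79 mA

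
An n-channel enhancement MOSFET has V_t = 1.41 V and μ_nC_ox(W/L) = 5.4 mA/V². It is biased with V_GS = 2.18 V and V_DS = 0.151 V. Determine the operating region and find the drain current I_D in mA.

V_ov = V_GS − V_t = 2.18 − 1.41 = 0.77 V.
Since V_DS = 0.151 V < V_ov = 0.77 V, the device is in the triode region.
I_D = k_n [V_ov · V_DS − ½ V_DS²] = 5.4 × [0.77 × 0.151 − 0.5 × 0.151²] = 0.566 mA.

Triode; I_D = 0.566 mA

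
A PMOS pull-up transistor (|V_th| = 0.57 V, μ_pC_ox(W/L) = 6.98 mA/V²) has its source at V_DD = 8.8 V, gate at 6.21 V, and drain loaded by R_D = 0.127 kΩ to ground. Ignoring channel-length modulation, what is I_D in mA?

I_D = 14.2 mA

V_SG = V_DD − V_G = 8.8 − 6.21 = 2.59 V, so V_ov = 2.59 − 0.57 = 2.02 V.
Assume saturation: I_D = ½ k_p V_ov² = 0.5 × 6.98 × 2.02² = 14.2 mA, giving V_SD = V_DD − I_D R_D = 8.8 − 14.2 × 0.127 = 6.99 V.
V_SD = 6.99 V ≥ V_ov = 2.02 V, confirming saturation.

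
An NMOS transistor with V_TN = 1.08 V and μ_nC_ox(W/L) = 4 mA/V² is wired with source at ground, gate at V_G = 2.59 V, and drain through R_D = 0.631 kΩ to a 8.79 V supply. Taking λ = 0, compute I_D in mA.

I_D = 4.56 mA

V_GS = V_G = 2.59 V, so V_ov = 2.59 − 1.08 = 1.51 V.
Assume saturation: I_D = ½ k_n V_ov² = 0.5 × 4 × 1.51² = 4.56 mA, giving V_DS = V_DD − I_D R_D = 8.79 − 4.56 × 0.631 = 5.91 V.
V_DS = 5.91 V ≥ V_ov = 1.51 V, confirming saturation.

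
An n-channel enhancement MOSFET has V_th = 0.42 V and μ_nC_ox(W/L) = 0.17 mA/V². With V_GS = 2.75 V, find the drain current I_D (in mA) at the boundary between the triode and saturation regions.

At the boundary V_DS = V_ov = V_GS − V_th = 2.75 − 0.42 = 2.33 V.
I_D = ½ k_n V_ov² = 0.5 × 0.17 × 2.33² = 0.461 mA.

I_D = 0.461 mA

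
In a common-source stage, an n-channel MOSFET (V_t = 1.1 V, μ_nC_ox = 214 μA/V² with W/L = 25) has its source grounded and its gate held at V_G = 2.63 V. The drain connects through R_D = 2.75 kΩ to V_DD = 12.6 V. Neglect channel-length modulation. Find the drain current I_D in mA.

V_GS = V_G = 2.63 V, so V_ov = 2.63 − 1.1 = 1.53 V.
k_n = μ_nC_ox · (W/L) = 5.35 mA/V².
Assume saturation: I_D = ½ k_n V_ov² = 0.5 × 5.35 × 1.53² = 6.26 mA, giving V_DS = V_DD − I_D R_D = 12.6 − 6.26 × 2.75 = -4.62 V.
But -4.62 V < V_ov = 1.53 V, so the device is actually in triode.
In triode I_D = k_n[V_ov V_DS − ½ V_DS²] and I_D = (V_DD − V_DS)/R_D. Equating: 7.36 V_DS² − 23.51 V_DS + 12.6 = 0, giving V_DS = 0.681 V (the root below V_ov).
I_D = (12.6 − 0.681) / 2.75 = 4.33 mA.

I_D = 4.33 mA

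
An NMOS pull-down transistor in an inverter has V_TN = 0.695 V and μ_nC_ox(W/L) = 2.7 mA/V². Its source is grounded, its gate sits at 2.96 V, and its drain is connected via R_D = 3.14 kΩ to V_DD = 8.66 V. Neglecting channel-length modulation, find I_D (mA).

V_GS = V_G = 2.96 V, so V_ov = 2.96 − 0.695 = 2.27 V.
Assume saturation: I_D = ½ k_n V_ov² = 0.5 × 2.7 × 2.27² = 6.93 mA, giving V_DS = V_DD − I_D R_D = 8.66 − 6.93 × 3.14 = -13.1 V.
But -13.1 V < V_ov = 2.27 V, so the device is actually in triode.
In triode I_D = k_n[V_ov V_DS − ½ V_DS²] and I_D = (V_DD − V_DS)/R_D. Equating: 4.24 V_DS² − 20.2 V_DS + 8.66 = 0, giving V_DS = 0.476 V (the root below V_ov).
I_D = (8.66 − 0.476) / 3.14 = 2.61 mA.

I_D = 2.61 mA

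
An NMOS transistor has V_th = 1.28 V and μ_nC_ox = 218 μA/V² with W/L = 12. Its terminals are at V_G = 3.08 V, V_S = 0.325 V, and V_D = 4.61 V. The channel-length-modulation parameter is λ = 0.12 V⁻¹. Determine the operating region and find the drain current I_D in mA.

Saturation; I_D = 4.31 mA

V_GS = V_G − V_S = 3.08 − 0.325 = 2.75 V; V_DS = V_D − V_S = 4.61 − 0.325 = 4.29 V.
k_n = μ_nC_ox · (W/L) = 2.616 mA/V².
V_ov = V_GS − V_th = 2.75 − 1.28 = 1.47 V.
Since V_DS = 4.29 V ≥ V_ov = 1.47 V, the device is in saturation.
I_D = ½ k_n V_ov² (1 + λ V_DS) = 0.5 × 2.616 × 1.47² × (1 + 0.12 × 4.29) = 4.31 mA.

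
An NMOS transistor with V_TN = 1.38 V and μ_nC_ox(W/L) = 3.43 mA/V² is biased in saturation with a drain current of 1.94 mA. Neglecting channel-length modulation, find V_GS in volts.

In saturation I_D = ½ k_n (V_GS − V_TN)², so V_GS − V_TN = √(2 I_D / k_n) = √(2 × 1.94 / 3.43) = 1.06 V.
V_GS = 1.38 + 1.06 = 2.44 V.

V_GS = 2.44 V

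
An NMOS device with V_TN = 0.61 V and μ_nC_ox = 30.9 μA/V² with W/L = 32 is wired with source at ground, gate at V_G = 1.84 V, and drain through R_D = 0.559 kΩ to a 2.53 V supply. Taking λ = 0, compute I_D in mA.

I_D = 0.748 mA

V_GS = V_G = 1.84 V, so V_ov = 1.84 − 0.61 = 1.23 V.
k_n = μ_nC_ox · (W/L) = 0.9888 mA/V².
Assume saturation: I_D = ½ k_n V_ov² = 0.5 × 0.9888 × 1.23² = 0.748 mA, giving V_DS = V_DD − I_D R_D = 2.53 − 0.748 × 0.559 = 2.11 V.
V_DS = 2.11 V ≥ V_ov = 1.23 V, confirming saturation.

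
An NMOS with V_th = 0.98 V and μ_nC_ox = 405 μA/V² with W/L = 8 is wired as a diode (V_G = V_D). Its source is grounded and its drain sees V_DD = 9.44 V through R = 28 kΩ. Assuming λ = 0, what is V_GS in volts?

With gate tied to drain, V_GS = V_DS ≥ V_GS − V_th, so the device is in saturation.
k_n = μ_nC_ox · (W/L) = 3.24 mA/V².
KCL at the drain: ½ k_n (V_GS − V_th)² = (V_DD − V_GS)/R.
Let x = V_GS − 0.98. Then 45.4 x² + x − 8.46 = 0, giving x = 0.421 V (positive root), so V_GS = 1.4 V.
I_D = (V_DD − V_GS)/R = (9.44 − 1.4) / 28 = 0.287 mA.

V_GS = 1.40 V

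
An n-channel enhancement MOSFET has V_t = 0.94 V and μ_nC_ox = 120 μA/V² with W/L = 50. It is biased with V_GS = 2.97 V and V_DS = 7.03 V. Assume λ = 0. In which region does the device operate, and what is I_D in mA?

k_n = μ_nC_ox · (W/L) = 6 mA/V².
V_ov = V_GS − V_t = 2.97 − 0.94 = 2.03 V.
Since V_DS = 7.03 V ≥ V_ov = 2.03 V, the device is in saturation.
I_D = ½ k_n V_ov² = 0.5 × 6 × 2.03² = 12.4 mA.

Saturation; I_D = 12.4 mA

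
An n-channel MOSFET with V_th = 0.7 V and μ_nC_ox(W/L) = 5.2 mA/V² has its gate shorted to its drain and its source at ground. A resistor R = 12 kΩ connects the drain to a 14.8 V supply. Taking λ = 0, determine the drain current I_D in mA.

I_D = 1.12 mA

With gate tied to drain, V_GS = V_DS ≥ V_GS − V_th, so the device is in saturation.
KCL at the drain: ½ k_n (V_GS − V_th)² = (V_DD − V_GS)/R.
Let x = V_GS − 0.7. Then 31.2 x² + x − 14.1 = 0, giving x = 0.656 V (positive root), so V_GS = 1.36 V.
I_D = (V_DD − V_GS)/R = (14.8 − 1.36) / 12 = 1.12 mA.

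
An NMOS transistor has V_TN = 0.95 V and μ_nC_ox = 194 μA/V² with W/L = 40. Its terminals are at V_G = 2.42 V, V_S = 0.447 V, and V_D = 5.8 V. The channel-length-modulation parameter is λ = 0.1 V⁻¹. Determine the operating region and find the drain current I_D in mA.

V_GS = V_G − V_S = 2.42 − 0.447 = 1.97 V; V_DS = V_D − V_S = 5.8 − 0.447 = 5.35 V.
k_n = μ_nC_ox · (W/L) = 7.76 mA/V².
V_ov = V_GS − V_TN = 1.97 − 0.95 = 1.02 V.
Since V_DS = 5.35 V ≥ V_ov = 1.02 V, the device is in saturation.
I_D = ½ k_n V_ov² (1 + λ V_DS) = 0.5 × 7.76 × 1.02² × (1 + 0.1 × 5.35) = 6.23 mA.

Saturation; I_D = 6.23 mA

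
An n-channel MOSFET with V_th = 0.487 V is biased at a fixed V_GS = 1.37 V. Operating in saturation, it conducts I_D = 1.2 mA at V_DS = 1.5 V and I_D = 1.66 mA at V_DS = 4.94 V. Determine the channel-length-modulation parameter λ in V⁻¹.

λ = 0.134 V⁻¹

With V_GS fixed, I_D ∝ (1 + λ V_DS) in saturation, so I_D2/I_D1 = (1 + λ V_DS2)/(1 + λ V_DS1).
1.66/1.2 = 1.383 = (1 + 4.94 λ)/(1 + 1.5 λ).
Solving: λ (I_D1 V_DS2 − I_D2 V_DS1) = I_D2 − I_D1, so λ = (1.66 − 1.2) / (1.2 × 4.94 − 1.66 × 1.5) = 0.46 / 3.44 = 0.134 V⁻¹.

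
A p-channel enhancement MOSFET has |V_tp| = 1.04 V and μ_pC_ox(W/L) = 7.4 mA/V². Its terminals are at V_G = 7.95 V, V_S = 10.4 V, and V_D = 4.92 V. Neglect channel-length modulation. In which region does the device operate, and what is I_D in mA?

Saturation; I_D = 7.36 mA

V_SG = V_S − V_G = 10.4 − 7.95 = 2.45 V; V_SD = V_S − V_D = 10.4 − 4.92 = 5.48 V.
V_ov = V_SG − |V_tp| = 2.45 − 1.04 = 1.41 V.
Since V_SD = 5.48 V ≥ V_ov = 1.41 V, the device is in saturation.
I_D = ½ k_p V_ov² = 0.5 × 7.4 × 1.41² = 7.36 mA.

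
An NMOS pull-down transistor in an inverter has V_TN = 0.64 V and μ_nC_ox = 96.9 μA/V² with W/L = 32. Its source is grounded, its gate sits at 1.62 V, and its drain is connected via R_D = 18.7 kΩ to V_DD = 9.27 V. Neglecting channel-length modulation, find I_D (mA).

I_D = 0.486 mA

V_GS = V_G = 1.62 V, so V_ov = 1.62 − 0.64 = 0.98 V.
k_n = μ_nC_ox · (W/L) = 3.101 mA/V².
Assume saturation: I_D = ½ k_n V_ov² = 0.5 × 3.101 × 0.98² = 1.49 mA, giving V_DS = V_DD − I_D R_D = 9.27 − 1.49 × 18.7 = -18.6 V.
But -18.6 V < V_ov = 0.98 V, so the device is actually in triode.
In triode I_D = k_n[V_ov V_DS − ½ V_DS²] and I_D = (V_DD − V_DS)/R_D. Equating: 29 V_DS² − 57.83 V_DS + 9.27 = 0, giving V_DS = 0.176 V (the root below V_ov).
I_D = (9.27 − 0.176) / 18.7 = 0.486 mA.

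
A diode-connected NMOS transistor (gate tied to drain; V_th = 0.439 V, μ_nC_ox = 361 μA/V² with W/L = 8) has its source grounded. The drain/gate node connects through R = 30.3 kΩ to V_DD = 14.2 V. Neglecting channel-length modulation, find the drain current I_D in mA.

With gate tied to drain, V_GS = V_DS ≥ V_GS − V_th, so the device is in saturation.
k_n = μ_nC_ox · (W/L) = 2.888 mA/V².
KCL at the drain: ½ k_n (V_GS − V_th)² = (V_DD − V_GS)/R.
Let x = V_GS − 0.439. Then 43.8 x² + x − 13.76 = 0, giving x = 0.55 V (positive root), so V_GS = 0.989 V.
I_D = (V_DD − V_GS)/R = (14.2 − 0.989) / 30.3 = 0.436 mA.

I_D = 0.436 mA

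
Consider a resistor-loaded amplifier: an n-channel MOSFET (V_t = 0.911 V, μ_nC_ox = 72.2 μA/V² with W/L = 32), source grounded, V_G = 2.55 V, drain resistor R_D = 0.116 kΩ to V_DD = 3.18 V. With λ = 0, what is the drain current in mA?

V_GS = V_G = 2.55 V, so V_ov = 2.55 − 0.911 = 1.64 V.
k_n = μ_nC_ox · (W/L) = 2.31 mA/V².
Assume saturation: I_D = ½ k_n V_ov² = 0.5 × 2.31 × 1.64² = 3.1 mA, giving V_DS = V_DD − I_D R_D = 3.18 − 3.1 × 0.116 = 2.82 V.
V_DS = 2.82 V ≥ V_ov = 1.64 V, confirming saturation.

I_D = 3.10 mA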